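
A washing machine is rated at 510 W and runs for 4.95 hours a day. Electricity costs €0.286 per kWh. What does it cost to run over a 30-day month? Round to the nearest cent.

Energy = 510 W × 4.95 h/day × 30 days = 75,735 Wh = 75.73 kWh
Cost = 75.73 kWh × €0.286/kWh = €21.66

€21.66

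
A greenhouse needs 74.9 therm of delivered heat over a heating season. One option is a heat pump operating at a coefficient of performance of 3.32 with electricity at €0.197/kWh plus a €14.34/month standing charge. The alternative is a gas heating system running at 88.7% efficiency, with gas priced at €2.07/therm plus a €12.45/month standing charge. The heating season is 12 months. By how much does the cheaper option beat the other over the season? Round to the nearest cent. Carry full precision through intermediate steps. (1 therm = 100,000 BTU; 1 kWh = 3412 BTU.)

€21.86

Heat load = 74.9 therm × 100,000 = 7,490,000 BTU
Gas: input = 7,490,000 / 0.887 = 8,444,194 BTU = 84.44 therm → 84.44 × €2.07 = €174.79; + 12 × €12.45 standing = €324.19
Heat pump: 7,490,000 BTU / 3412 = 2,195 kWh heat; / 3.32 = 661.2 kWh in → × €0.197 = €130.26; + 12 × €14.34 standing = €302.34
Difference = |€324.19 − €302.34| = €21.86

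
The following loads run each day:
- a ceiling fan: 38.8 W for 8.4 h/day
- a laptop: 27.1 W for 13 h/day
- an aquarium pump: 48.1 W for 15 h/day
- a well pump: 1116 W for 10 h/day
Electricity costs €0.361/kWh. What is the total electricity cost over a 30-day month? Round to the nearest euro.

ceiling fan: 38.8 W × 8.4 h × 30 d = 9,778 Wh = 9.778 kWh
laptop: 27.1 W × 13 h × 30 d = 10,569 Wh = 10.57 kWh
aquarium pump: 48.1 W × 15 h × 30 d = 21,645 Wh = 21.64 kWh
well pump: 1116 W × 10 h × 30 d = 334,800 Wh = 334.8 kWh
Total energy = 9.778 + 10.57 + 21.64 + 334.8 = 376.8 kWh
Cost = 376.8 kWh × €0.361 = €136.02 ≈ €136

€136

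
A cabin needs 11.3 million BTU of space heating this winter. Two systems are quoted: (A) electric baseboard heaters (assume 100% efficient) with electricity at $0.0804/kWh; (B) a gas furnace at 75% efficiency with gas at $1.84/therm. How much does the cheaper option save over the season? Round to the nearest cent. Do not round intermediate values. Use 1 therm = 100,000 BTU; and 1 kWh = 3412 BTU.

Heat load = 11.3 × 10⁶ BTU = 11,300,000 BTU
Gas: input = 11,300,000 / 0.75 = 15,066,667 BTU = 150.7 therm → 150.7 × $1.84 = $277.23
Electric: 11,300,000 BTU / 3412 = 3,312 kWh → × $0.0804 = $266.27
Difference = |$277.23 − $266.27| = $10.95

$10.95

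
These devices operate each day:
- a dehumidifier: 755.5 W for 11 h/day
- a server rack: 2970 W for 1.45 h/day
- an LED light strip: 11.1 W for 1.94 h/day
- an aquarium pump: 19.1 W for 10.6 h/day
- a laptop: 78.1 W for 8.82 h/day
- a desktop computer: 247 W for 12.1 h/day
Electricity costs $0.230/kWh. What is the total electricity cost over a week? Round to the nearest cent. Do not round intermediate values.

dehumidifier: 755.5 W × 11 h × 7 d = 58,174 Wh = 58.17 kWh
server rack: 2970 W × 1.45 h × 7 d = 30,146 Wh = 30.15 kWh
LED light strip: 11.1 W × 1.94 h × 7 d = 151 Wh = 0.1507 kWh
aquarium pump: 19.1 W × 10.6 h × 7 d = 1,417 Wh = 1.417 kWh
laptop: 78.1 W × 8.82 h × 7 d = 4,822 Wh = 4.822 kWh
desktop computer: 247 W × 12.1 h × 7 d = 20,921 Wh = 20.92 kWh
Total energy = 58.17 + 30.15 + 0.1507 + 1.417 + 4.822 + 20.92 = 115.6 kWh
Cost = 115.6 kWh × $0.230 = $26.59

$26.59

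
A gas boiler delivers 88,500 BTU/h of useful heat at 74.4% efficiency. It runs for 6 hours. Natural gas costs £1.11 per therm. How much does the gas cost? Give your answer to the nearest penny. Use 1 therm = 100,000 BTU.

£7.92

Heat delivered = 88,500 BTU/h × 6 h = 531,000 BTU
Gas input = 531,000 / 0.744 = 713,710 BTU
= 713,710 / 100,000 = 7.137 therm
Cost = 7.137 × £1.11/therm = £7.92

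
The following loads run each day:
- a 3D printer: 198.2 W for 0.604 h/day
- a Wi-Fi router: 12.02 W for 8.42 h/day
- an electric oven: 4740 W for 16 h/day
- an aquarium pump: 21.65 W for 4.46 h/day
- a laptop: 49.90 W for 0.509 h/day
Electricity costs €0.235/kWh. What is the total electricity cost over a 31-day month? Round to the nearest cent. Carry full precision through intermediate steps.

€554.99

3D printer: 198.2 W × 0.604 h × 31 d = 3,711 Wh = 3.711 kWh
Wi-Fi router: 12.02 W × 8.42 h × 31 d = 3,137 Wh = 3.137 kWh
electric oven: 4740 W × 16 h × 31 d = 2,351,040 Wh = 2,351 kWh
aquarium pump: 21.65 W × 4.46 h × 31 d = 2,993 Wh = 2.993 kWh
laptop: 49.90 W × 0.509 h × 31 d = 787 Wh = 0.7874 kWh
Total energy = 3.711 + 3.137 + 2,351 + 2.993 + 0.7874 = 2,362 kWh
Cost = 2,362 kWh × €0.235 = €554.99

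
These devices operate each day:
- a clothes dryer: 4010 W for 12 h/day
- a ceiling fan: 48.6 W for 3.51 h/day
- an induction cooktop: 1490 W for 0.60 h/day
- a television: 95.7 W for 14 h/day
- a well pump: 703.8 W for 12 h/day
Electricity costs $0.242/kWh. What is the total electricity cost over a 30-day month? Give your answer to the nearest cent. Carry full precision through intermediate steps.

$428.12

clothes dryer: 4010 W × 12 h × 30 d = 1,443,600 Wh = 1,444 kWh
ceiling fan: 48.6 W × 3.51 h × 30 d = 5,118 Wh = 5.118 kWh
induction cooktop: 1490 W × 0.60 h × 30 d = 26,820 Wh = 26.82 kWh
television: 95.7 W × 14 h × 30 d = 40,194 Wh = 40.19 kWh
well pump: 703.8 W × 12 h × 30 d = 253,368 Wh = 253.4 kWh
Total energy = 1,444 + 5.118 + 26.82 + 40.19 + 253.4 = 1,769 kWh
Cost = 1,769 kWh × $0.242 = $428.12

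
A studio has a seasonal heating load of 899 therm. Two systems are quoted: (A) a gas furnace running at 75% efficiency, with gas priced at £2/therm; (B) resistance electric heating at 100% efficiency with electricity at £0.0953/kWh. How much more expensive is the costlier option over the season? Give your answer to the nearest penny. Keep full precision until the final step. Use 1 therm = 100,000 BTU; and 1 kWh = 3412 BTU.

£113.65

Heat load = 899 therm × 100,000 = 89,900,000 BTU
Gas: input = 89,900,000 / 0.75 = 119,866,667 BTU = 1,199 therm → 1,199 × £2 = £2,397.33
Electric: 89,900,000 BTU / 3412 = 26,350 kWh → × £0.0953 = £2,510.98
Difference = |£2,397.33 − £2,510.98| = £113.65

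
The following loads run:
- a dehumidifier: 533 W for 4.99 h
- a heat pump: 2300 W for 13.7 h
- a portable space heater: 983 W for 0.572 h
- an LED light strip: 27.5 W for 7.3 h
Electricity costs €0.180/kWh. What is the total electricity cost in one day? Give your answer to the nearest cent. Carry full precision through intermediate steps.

dehumidifier: 533 W × 4.99 h = 2,660 Wh = 2.66 kWh
heat pump: 2300 W × 13.7 h = 31,510 Wh = 31.51 kWh
portable space heater: 983 W × 0.572 h = 562 Wh = 0.5623 kWh
LED light strip: 27.5 W × 7.3 h = 201 Wh = 0.2008 kWh
Total energy = 2.66 + 31.51 + 0.5623 + 0.2008 = 34.93 kWh
Cost = 34.93 kWh × €0.180 = €6.29

€6.29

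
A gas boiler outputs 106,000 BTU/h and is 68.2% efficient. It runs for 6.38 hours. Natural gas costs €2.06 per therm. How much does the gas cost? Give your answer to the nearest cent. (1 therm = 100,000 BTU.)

€20.43

Heat delivered = 106,000 BTU/h × 6.38 h = 676,280 BTU
Gas input = 676,280 / 0.682 = 991,613 BTU
= 991,613 / 100,000 = 9.916 therm
Cost = 9.916 × €2.06/therm = €20.43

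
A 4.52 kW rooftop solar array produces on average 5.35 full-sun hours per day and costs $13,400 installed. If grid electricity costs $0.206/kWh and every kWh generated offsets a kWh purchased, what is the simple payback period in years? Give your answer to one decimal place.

7.4 years

Daily generation = 4.52 kW × 5.35 h = 24.18 kWh
Annual generation = 24.18 × 365 = 8826.4 kWh
Annual savings = 8826.4 × $0.206 = $1,818.24
Payback = $13,400 / $1,818.24 = 7.37 years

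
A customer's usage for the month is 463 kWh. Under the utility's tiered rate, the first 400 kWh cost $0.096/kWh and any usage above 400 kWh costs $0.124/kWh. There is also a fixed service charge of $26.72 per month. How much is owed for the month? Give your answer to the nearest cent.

First 400 kWh × $0.096 = $38.40
Remaining 63 kWh × $0.124 = $7.81
Energy charge = $46.21; + service $26.72 = $72.93

$72.93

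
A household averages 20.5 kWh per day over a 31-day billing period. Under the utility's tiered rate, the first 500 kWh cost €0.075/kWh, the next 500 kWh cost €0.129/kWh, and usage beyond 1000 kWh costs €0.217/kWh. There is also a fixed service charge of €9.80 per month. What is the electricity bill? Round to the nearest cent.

€64.78

Usage = 20.5 kWh/day × 31 days = 635.5 kWh
First 500 kWh × €0.075 = €37.50
Next 135.5 kWh × €0.129 = €17.48
Remaining tier: 0 kWh (not reached)
Energy charge = €54.98; + service €9.80 = €64.78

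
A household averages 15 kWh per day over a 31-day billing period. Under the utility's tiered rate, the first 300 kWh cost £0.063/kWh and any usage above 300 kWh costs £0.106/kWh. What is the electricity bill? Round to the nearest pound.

£36

Usage = 15 kWh/day × 31 days = 465 kWh
First 300 kWh × £0.063 = £18.90
Remaining 165 kWh × £0.106 = £17.49
Total = £36.39 ≈ £36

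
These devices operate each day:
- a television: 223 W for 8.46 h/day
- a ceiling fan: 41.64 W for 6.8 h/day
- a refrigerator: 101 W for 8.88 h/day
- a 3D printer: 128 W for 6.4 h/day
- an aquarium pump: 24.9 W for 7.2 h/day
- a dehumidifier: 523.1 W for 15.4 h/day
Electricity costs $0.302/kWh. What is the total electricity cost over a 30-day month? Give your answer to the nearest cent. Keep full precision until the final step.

television: 223 W × 8.46 h × 30 d = 56,597 Wh = 56.6 kWh
ceiling fan: 41.64 W × 6.8 h × 30 d = 8,495 Wh = 8.495 kWh
refrigerator: 101 W × 8.88 h × 30 d = 26,906 Wh = 26.91 kWh
3D printer: 128 W × 6.4 h × 30 d = 24,576 Wh = 24.58 kWh
aquarium pump: 24.9 W × 7.2 h × 30 d = 5,378 Wh = 5.378 kWh
dehumidifier: 523.1 W × 15.4 h × 30 d = 241,672 Wh = 241.7 kWh
Total energy = 56.6 + 8.495 + 26.91 + 24.58 + 5.378 + 241.7 = 363.6 kWh
Cost = 363.6 kWh × $0.302 = $109.81

$109.81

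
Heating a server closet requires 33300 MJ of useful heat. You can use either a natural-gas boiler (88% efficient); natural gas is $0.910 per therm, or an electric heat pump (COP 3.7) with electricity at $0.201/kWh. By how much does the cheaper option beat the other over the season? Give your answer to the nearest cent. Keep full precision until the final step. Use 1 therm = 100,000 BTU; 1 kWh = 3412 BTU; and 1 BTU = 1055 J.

Heat load = 33300 MJ = 33,300,000,000 J / 1055 = 31,563,981 BTU
Gas: input = 31,563,981 / 0.88 = 35,868,160 BTU = 358.7 therm → 358.7 × $0.910 = $326.40
Heat pump: 31,563,981 BTU / 3412 = 9,251 kWh heat; / 3.7 = 2,500 kWh in → × $0.201 = $502.55
Difference = |$326.40 − $502.55| = $176.15

$176.15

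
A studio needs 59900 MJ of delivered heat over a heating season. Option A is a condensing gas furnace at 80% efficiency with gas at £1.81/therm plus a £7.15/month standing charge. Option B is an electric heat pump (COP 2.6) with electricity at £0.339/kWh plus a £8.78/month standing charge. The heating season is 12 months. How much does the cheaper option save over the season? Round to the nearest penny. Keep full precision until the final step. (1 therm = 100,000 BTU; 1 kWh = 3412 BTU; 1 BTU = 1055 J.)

£904.63

Heat load = 59900 MJ = 59,900,000,000 J / 1055 = 56,777,251 BTU
Gas: input = 56,777,251 / 0.80 = 70,971,564 BTU = 709.7 therm → 709.7 × £1.81 = £1,284.59; + 12 × £7.15 standing = £1,370.39
Heat pump: 56,777,251 BTU / 3412 = 16,640 kWh heat; / 2.6 = 6,400 kWh in → × £0.339 = £2,169.66; + 12 × £8.78 standing = £2,275.02
Difference = |£1,370.39 − £2,275.02| = £904.63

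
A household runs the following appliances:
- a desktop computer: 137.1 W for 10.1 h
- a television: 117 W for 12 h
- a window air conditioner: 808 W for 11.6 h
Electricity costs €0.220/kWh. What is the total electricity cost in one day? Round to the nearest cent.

€2.68

desktop computer: 137.1 W × 10.1 h = 1,385 Wh = 1.385 kWh
television: 117 W × 12 h = 1,404 Wh = 1.404 kWh
window air conditioner: 808 W × 11.6 h = 9,373 Wh = 9.373 kWh
Total energy = 1.385 + 1.404 + 9.373 = 12.16 kWh
Cost = 12.16 kWh × €0.220 = €2.68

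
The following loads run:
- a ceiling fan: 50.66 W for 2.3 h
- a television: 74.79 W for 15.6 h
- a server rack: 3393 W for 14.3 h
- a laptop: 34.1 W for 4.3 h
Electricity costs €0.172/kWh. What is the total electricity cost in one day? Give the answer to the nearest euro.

€9

ceiling fan: 50.66 W × 2.3 h = 117 Wh = 0.1165 kWh
television: 74.79 W × 15.6 h = 1,167 Wh = 1.167 kWh
server rack: 3393 W × 14.3 h = 48,520 Wh = 48.52 kWh
laptop: 34.1 W × 4.3 h = 147 Wh = 0.1466 kWh
Total energy = 0.1165 + 1.167 + 48.52 + 0.1466 = 49.95 kWh
Cost = 49.95 kWh × €0.172 = €8.59 ≈ €9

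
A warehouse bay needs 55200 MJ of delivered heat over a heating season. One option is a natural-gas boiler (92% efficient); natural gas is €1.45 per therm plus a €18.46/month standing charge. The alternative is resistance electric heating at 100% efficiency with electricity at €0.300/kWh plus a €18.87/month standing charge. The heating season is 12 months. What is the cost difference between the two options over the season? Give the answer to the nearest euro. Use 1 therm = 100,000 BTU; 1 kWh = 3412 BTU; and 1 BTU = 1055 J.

€3781

Heat load = 55200 MJ = 55,200,000,000 J / 1055 = 52,322,275 BTU
Gas: input = 52,322,275 / 0.92 = 56,872,038 BTU = 568.7 therm → 568.7 × €1.45 = €824.64; + 12 × €18.46 standing = €1,046.16
Electric: 52,322,275 BTU / 3412 = 15,330 kWh → × €0.300 = €4,600.43; + 12 × €18.87 standing = €4,826.87
Difference = |€1,046.16 − €4,826.87| = €3,780.71 ≈ €3781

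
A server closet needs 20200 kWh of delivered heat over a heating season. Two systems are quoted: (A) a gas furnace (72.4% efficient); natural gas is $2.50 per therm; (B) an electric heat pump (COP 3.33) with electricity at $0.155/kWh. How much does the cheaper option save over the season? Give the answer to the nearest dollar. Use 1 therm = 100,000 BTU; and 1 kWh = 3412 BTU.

Heat load = 20200 kWh × 3412 = 68,922,400 BTU
Gas: input = 68,922,400 / 0.724 = 95,196,685 BTU = 952 therm → 952 × $2.50 = $2,379.92
Heat pump: 68,922,400 BTU / 3412 = 20,200 kWh heat; / 3.33 = 6,066 kWh in → × $0.155 = $940.24
Difference = |$2,379.92 − $940.24| = $1,439.68 ≈ $1440

$1440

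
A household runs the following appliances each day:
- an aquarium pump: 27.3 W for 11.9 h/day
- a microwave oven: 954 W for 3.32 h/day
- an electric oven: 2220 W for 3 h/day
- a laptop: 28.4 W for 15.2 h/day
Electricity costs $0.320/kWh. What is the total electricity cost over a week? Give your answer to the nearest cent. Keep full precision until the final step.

$23.71

aquarium pump: 27.3 W × 11.9 h × 7 d = 2,274 Wh = 2.274 kWh
microwave oven: 954 W × 3.32 h × 7 d = 22,171 Wh = 22.17 kWh
electric oven: 2220 W × 3 h × 7 d = 46,620 Wh = 46.62 kWh
laptop: 28.4 W × 15.2 h × 7 d = 3,022 Wh = 3.022 kWh
Total energy = 2.274 + 22.17 + 46.62 + 3.022 = 74.09 kWh
Cost = 74.09 kWh × $0.320 = $23.71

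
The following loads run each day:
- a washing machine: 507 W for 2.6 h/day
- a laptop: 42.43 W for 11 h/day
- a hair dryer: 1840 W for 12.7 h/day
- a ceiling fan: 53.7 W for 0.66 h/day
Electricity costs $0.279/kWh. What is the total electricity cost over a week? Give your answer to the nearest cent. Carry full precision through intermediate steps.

$49.19

washing machine: 507 W × 2.6 h × 7 d = 9,227 Wh = 9.227 kWh
laptop: 42.43 W × 11 h × 7 d = 3,267 Wh = 3.267 kWh
hair dryer: 1840 W × 12.7 h × 7 d = 163,576 Wh = 163.6 kWh
ceiling fan: 53.7 W × 0.66 h × 7 d = 248 Wh = 0.2481 kWh
Total energy = 9.227 + 3.267 + 163.6 + 0.2481 = 176.3 kWh
Cost = 176.3 kWh × $0.279 = $49.19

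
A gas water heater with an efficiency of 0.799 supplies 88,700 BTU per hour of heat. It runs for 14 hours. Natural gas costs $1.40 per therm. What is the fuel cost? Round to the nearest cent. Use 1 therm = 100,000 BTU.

$21.76

Heat delivered = 88,700 BTU/h × 14 h = 1,241,800 BTU
Gas input = 1,241,800 / 0.799 = 1,554,193 BTU
= 1,554,193 / 100,000 = 15.54 therm
Cost = 15.54 × $1.40/therm = $21.76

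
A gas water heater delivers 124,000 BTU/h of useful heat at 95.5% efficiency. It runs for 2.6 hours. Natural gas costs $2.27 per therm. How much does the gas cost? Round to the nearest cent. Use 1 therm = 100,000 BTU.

Heat delivered = 124,000 BTU/h × 2.6 h = 322,400 BTU
Gas input = 322,400 / 0.955 = 337,592 BTU
= 337,592 / 100,000 = 3.376 therm
Cost = 3.376 × $2.27/therm = $7.66

$7.66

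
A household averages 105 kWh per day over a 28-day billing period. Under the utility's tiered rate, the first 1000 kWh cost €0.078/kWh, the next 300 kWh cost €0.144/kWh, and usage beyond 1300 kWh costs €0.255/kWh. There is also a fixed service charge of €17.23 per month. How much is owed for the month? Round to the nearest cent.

€556.63

Usage = 105 kWh/day × 28 days = 2940 kWh
First 1000 kWh × €0.078 = €78.00
Next 300 kWh × €0.144 = €43.20
Remaining 1640 kWh × €0.255 = €418.20
Energy charge = €539.40; + service €17.23 = €556.63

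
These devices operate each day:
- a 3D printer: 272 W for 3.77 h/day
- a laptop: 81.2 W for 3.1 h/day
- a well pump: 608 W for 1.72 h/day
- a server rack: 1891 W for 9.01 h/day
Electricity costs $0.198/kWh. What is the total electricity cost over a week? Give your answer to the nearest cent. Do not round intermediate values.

$26.83

3D printer: 272 W × 3.77 h × 7 d = 7,178 Wh = 7.178 kWh
laptop: 81.2 W × 3.1 h × 7 d = 1,762 Wh = 1.762 kWh
well pump: 608 W × 1.72 h × 7 d = 7,320 Wh = 7.32 kWh
server rack: 1891 W × 9.01 h × 7 d = 119,265 Wh = 119.3 kWh
Total energy = 7.178 + 1.762 + 7.32 + 119.3 = 135.5 kWh
Cost = 135.5 kWh × $0.198 = $26.83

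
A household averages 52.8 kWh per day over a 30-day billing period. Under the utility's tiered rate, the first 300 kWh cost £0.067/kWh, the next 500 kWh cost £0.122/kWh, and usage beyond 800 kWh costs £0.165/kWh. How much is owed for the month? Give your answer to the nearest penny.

Usage = 52.8 kWh/day × 30 days = 1584 kWh
First 300 kWh × £0.067 = £20.10
Next 500 kWh × £0.122 = £61.00
Remaining 784 kWh × £0.165 = £129.36
Total = £210.46

£210.46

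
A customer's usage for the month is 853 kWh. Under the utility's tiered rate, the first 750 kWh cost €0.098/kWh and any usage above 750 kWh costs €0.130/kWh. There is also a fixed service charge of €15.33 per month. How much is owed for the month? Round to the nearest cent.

€102.22

First 750 kWh × €0.098 = €73.50
Remaining 103 kWh × €0.130 = €13.39
Energy charge = €86.89; + service €15.33 = €102.22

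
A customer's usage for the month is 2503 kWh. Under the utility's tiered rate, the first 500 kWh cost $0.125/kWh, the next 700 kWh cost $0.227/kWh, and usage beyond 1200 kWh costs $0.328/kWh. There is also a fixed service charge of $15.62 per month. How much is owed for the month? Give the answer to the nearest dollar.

$664

First 500 kWh × $0.125 = $62.50
Next 700 kWh × $0.227 = $158.90
Remaining 1303 kWh × $0.328 = $427.38
Energy charge = $648.78; + service $15.62 = $664.40 ≈ $664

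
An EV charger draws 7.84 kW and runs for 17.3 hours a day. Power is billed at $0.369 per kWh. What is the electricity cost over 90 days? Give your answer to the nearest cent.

Energy = 7840 W × 17.3 h/day × 90 days = 12,206,880 Wh = 12,210 kWh
Cost = 12,210 kWh × $0.369/kWh = $4,504.34

$4504.34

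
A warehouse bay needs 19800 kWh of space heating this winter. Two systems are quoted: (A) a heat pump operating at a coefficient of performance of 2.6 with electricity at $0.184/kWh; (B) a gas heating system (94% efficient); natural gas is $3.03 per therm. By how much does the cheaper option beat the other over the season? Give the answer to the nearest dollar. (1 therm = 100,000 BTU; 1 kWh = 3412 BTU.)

$776

Heat load = 19800 kWh × 3412 = 67,557,600 BTU
Gas: input = 67,557,600 / 0.94 = 71,869,787 BTU = 718.7 therm → 718.7 × $3.03 = $2,177.65
Heat pump: 67,557,600 BTU / 3412 = 19,800 kWh heat; / 2.6 = 7,615 kWh in → × $0.184 = $1,401.23
Difference = |$2,177.65 − $1,401.23| = $776.42 ≈ $776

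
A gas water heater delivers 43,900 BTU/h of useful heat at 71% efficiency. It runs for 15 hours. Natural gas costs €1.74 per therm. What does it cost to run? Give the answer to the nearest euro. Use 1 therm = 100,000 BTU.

€16

Heat delivered = 43,900 BTU/h × 15 h = 658,500 BTU
Gas input = 658,500 / 0.71 = 927,465 BTU
= 927,465 / 100,000 = 9.275 therm
Cost = 9.275 × €1.74/therm = €16.14 ≈ €16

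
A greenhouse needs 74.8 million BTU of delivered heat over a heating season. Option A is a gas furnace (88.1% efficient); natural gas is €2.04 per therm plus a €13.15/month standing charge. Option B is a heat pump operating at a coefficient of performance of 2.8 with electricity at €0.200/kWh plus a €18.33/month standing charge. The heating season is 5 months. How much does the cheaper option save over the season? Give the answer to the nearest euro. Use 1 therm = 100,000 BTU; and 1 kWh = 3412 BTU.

Heat load = 74.8 × 10⁶ BTU = 74,800,000 BTU
Gas: input = 74,800,000 / 0.881 = 84,903,519 BTU = 849 therm → 849 × €2.04 = €1,732.03; + 5 × €13.15 standing = €1,797.78
Heat pump: 74,800,000 BTU / 3412 = 21,920 kWh heat; / 2.8 = 7,830 kWh in → × €0.200 = €1,565.90; + 5 × €18.33 standing = €1,657.55
Difference = |€1,797.78 − €1,657.55| = €140.23 ≈ €140

€140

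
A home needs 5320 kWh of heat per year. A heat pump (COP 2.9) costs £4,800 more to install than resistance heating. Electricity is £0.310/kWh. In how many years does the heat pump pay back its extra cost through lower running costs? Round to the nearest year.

4 years

Resistance: 5320 kWh × £0.310 = £1,649.20/yr
Heat pump: 5320 / 2.9 = 1834 kWh in → × £0.310 = £568.69/yr
Annual savings = £1,080.51
Payback = £4,800 / £1,080.51 = 4.44 years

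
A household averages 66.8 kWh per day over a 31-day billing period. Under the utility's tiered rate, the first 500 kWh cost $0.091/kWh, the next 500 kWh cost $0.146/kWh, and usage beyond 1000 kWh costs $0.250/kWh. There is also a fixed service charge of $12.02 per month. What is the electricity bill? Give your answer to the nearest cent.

Usage = 66.8 kWh/day × 31 days = 2070.8 kWh
First 500 kWh × $0.091 = $45.50
Next 500 kWh × $0.146 = $73.00
Remaining 1070.8 kWh × $0.250 = $267.70
Energy charge = $386.20; + service $12.02 = $398.22

$398.22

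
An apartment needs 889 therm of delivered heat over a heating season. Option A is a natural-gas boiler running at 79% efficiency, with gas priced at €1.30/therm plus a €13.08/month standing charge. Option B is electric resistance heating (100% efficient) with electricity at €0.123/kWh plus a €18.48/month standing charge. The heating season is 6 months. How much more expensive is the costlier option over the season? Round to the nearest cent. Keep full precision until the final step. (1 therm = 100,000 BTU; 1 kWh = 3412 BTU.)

Heat load = 889 therm × 100,000 = 88,900,000 BTU
Gas: input = 88,900,000 / 0.79 = 112,531,646 BTU = 1,125 therm → 1,125 × €1.30 = €1,462.91; + 6 × €13.08 standing = €1,541.39
Electric: 88,900,000 BTU / 3412 = 26,060 kWh → × €0.123 = €3,204.78; + 6 × €18.48 standing = €3,315.66
Difference = |€1,541.39 − €3,315.66| = €1,774.27

€1774.27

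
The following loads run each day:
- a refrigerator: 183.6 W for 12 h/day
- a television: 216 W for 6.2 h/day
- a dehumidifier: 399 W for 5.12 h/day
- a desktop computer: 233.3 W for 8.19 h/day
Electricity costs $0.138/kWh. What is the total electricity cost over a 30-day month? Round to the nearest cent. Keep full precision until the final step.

$31.03

refrigerator: 183.6 W × 12 h × 30 d = 66,096 Wh = 66.1 kWh
television: 216 W × 6.2 h × 30 d = 40,176 Wh = 40.18 kWh
dehumidifier: 399 W × 5.12 h × 30 d = 61,286 Wh = 61.29 kWh
desktop computer: 233.3 W × 8.19 h × 30 d = 57,322 Wh = 57.32 kWh
Total energy = 66.1 + 40.18 + 61.29 + 57.32 = 224.9 kWh
Cost = 224.9 kWh × $0.138 = $31.03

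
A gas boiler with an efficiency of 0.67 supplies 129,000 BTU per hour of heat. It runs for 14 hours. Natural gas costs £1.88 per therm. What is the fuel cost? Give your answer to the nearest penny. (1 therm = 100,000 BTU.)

£50.68

Heat delivered = 129,000 BTU/h × 14 h = 1,806,000 BTU
Gas input = 1,806,000 / 0.67 = 2,695,522 BTU
= 2,695,522 / 100,000 = 26.96 therm
Cost = 26.96 × £1.88/therm = £50.68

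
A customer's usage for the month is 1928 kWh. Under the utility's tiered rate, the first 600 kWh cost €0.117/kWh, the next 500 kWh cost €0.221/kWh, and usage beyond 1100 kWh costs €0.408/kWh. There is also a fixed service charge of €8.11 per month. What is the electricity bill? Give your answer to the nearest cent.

First 600 kWh × €0.117 = €70.20
Next 500 kWh × €0.221 = €110.50
Remaining 828 kWh × €0.408 = €337.82
Energy charge = €518.52; + service €8.11 = €526.63

€526.63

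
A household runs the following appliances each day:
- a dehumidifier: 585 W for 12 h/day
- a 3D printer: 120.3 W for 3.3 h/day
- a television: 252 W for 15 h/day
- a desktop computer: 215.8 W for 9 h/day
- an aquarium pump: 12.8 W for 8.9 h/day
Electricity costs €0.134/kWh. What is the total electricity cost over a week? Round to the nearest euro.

dehumidifier: 585 W × 12 h × 7 d = 49,140 Wh = 49.14 kWh
3D printer: 120.3 W × 3.3 h × 7 d = 2,779 Wh = 2.779 kWh
television: 252 W × 15 h × 7 d = 26,460 Wh = 26.46 kWh
desktop computer: 215.8 W × 9 h × 7 d = 13,595 Wh = 13.6 kWh
aquarium pump: 12.8 W × 8.9 h × 7 d = 797 Wh = 0.7974 kWh
Total energy = 49.14 + 2.779 + 26.46 + 13.6 + 0.7974 = 92.77 kWh
Cost = 92.77 kWh × €0.134 = €12.43 ≈ €12

€12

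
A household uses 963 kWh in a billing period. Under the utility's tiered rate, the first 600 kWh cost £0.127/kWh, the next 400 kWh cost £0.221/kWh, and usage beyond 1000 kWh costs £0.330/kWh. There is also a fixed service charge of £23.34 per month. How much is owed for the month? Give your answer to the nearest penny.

£179.76

First 600 kWh × £0.127 = £76.20
Next 363 kWh × £0.221 = £80.22
Remaining tier: 0 kWh (not reached)
Energy charge = £156.42; + service £23.34 = £179.76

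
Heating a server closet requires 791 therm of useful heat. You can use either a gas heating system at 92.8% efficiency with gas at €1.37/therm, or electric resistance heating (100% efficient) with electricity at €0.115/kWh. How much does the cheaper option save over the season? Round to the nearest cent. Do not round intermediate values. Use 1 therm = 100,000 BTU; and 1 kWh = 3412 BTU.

€1498.28

Heat load = 791 therm × 100,000 = 79,100,000 BTU
Gas: input = 79,100,000 / 0.928 = 85,237,069 BTU = 852.4 therm → 852.4 × €1.37 = €1,167.75
Electric: 79,100,000 BTU / 3412 = 23,180 kWh → × €0.115 = €2,666.03
Difference = |€1,167.75 − €2,666.03| = €1,498.28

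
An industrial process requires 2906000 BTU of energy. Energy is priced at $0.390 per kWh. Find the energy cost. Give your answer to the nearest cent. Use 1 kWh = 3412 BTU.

2906000 BTU × (0.00029308 kWh/BTU) = 851.7 kWh
Cost = 851.7 kWh × $0.390/kWh = $332.16

$332.16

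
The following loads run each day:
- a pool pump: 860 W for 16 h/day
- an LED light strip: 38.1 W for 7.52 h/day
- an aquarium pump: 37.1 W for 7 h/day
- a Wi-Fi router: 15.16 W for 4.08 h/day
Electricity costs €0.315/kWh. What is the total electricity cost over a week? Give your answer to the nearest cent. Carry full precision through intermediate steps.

pool pump: 860 W × 16 h × 7 d = 96,320 Wh = 96.32 kWh
LED light strip: 38.1 W × 7.52 h × 7 d = 2,006 Wh = 2.006 kWh
aquarium pump: 37.1 W × 7 h × 7 d = 1,818 Wh = 1.818 kWh
Wi-Fi router: 15.16 W × 4.08 h × 7 d = 433 Wh = 0.433 kWh
Total energy = 96.32 + 2.006 + 1.818 + 0.433 = 100.6 kWh
Cost = 100.6 kWh × €0.315 = €31.68

€31.68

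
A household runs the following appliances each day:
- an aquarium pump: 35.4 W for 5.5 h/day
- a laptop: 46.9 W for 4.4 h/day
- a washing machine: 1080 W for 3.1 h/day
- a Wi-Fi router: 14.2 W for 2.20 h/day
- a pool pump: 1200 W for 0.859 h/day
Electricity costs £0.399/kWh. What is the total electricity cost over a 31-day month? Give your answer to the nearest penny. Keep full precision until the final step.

aquarium pump: 35.4 W × 5.5 h × 31 d = 6,036 Wh = 6.036 kWh
laptop: 46.9 W × 4.4 h × 31 d = 6,397 Wh = 6.397 kWh
washing machine: 1080 W × 3.1 h × 31 d = 103,788 Wh = 103.8 kWh
Wi-Fi router: 14.2 W × 2.20 h × 31 d = 968 Wh = 0.9684 kWh
pool pump: 1200 W × 0.859 h × 31 d = 31,955 Wh = 31.95 kWh
Total energy = 6.036 + 6.397 + 103.8 + 0.9684 + 31.95 = 149.1 kWh
Cost = 149.1 kWh × £0.399 = £59.51

£59.51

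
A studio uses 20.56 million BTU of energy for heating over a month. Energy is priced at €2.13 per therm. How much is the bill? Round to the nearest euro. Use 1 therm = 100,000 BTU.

€438

20.56 million BTU × (10 therm/million BTU) = 205.6 therm
Cost = 205.6 therm × €2.13/therm = €437.93 ≈ €438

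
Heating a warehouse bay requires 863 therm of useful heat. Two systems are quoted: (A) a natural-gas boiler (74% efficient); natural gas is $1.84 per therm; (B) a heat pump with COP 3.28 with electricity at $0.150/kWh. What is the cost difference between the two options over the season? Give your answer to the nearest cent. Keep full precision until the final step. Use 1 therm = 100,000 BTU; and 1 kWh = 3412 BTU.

Heat load = 863 therm × 100,000 = 86,300,000 BTU
Gas: input = 86,300,000 / 0.74 = 116,621,622 BTU = 1,166 therm → 1,166 × $1.84 = $2,145.84
Heat pump: 86,300,000 BTU / 3412 = 25,290 kWh heat; / 3.28 = 7,711 kWh in → × $0.150 = $1,156.70
Difference = |$2,145.84 − $1,156.70| = $989.14

$989.14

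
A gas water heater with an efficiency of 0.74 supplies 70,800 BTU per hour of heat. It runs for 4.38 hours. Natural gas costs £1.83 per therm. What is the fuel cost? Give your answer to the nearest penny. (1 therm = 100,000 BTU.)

Heat delivered = 70,800 BTU/h × 4.38 h = 310,104 BTU
Gas input = 310,104 / 0.74 = 419,059 BTU
= 419,059 / 100,000 = 4.191 therm
Cost = 4.191 × £1.83/therm = £7.67

£7.67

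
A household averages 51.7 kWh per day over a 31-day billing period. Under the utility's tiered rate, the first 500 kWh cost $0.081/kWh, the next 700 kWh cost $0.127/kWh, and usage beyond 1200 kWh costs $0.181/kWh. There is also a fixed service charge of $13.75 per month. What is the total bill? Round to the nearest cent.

$216.04

Usage = 51.7 kWh/day × 31 days = 1602.7 kWh
First 500 kWh × $0.081 = $40.50
Next 700 kWh × $0.127 = $88.90
Remaining 402.7 kWh × $0.181 = $72.89
Energy charge = $202.29; + service $13.75 = $216.04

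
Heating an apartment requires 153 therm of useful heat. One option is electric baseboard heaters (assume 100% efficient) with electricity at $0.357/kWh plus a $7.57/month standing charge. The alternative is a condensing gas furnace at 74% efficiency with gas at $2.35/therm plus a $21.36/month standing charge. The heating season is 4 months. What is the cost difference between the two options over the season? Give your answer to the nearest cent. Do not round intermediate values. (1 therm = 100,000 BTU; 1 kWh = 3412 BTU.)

Heat load = 153 therm × 100,000 = 15,300,000 BTU
Gas: input = 15,300,000 / 0.74 = 20,675,676 BTU = 206.8 therm → 206.8 × $2.35 = $485.88; + 4 × $21.36 standing = $571.32
Electric: 15,300,000 BTU / 3412 = 4,484 kWh → × $0.357 = $1,600.85; + 4 × $7.57 standing = $1,631.13
Difference = |$571.32 − $1,631.13| = $1,059.81

$1059.81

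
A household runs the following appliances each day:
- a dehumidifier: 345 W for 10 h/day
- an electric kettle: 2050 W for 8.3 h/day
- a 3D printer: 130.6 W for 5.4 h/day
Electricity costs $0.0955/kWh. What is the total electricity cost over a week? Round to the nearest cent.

$14.15

dehumidifier: 345 W × 10 h × 7 d = 24,150 Wh = 24.15 kWh
electric kettle: 2050 W × 8.3 h × 7 d = 119,105 Wh = 119.1 kWh
3D printer: 130.6 W × 5.4 h × 7 d = 4,937 Wh = 4.937 kWh
Total energy = 24.15 + 119.1 + 4.937 = 148.2 kWh
Cost = 148.2 kWh × $0.0955 = $14.15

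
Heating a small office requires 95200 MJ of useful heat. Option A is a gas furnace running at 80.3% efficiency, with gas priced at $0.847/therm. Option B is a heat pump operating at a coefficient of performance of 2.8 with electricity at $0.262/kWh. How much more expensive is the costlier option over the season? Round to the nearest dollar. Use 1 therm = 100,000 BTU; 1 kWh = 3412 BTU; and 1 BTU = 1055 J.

Heat load = 95200 MJ = 95,200,000,000 J / 1055 = 90,236,967 BTU
Gas: input = 90,236,967 / 0.803 = 112,374,803 BTU = 1,124 therm → 1,124 × $0.847 = $951.81
Heat pump: 90,236,967 BTU / 3412 = 26,450 kWh heat; / 2.8 = 9,445 kWh in → × $0.262 = $2,474.68
Difference = |$951.81 − $2,474.68| = $1,522.86 ≈ $1523

$1523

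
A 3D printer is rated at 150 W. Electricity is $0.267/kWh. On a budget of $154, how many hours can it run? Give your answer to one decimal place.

Energy budget = $154 / $0.267 per kWh = 576.8 kWh = 576,779 Wh
Runtime = 576,779 Wh / 150 W = 3,845 h

3845.2 h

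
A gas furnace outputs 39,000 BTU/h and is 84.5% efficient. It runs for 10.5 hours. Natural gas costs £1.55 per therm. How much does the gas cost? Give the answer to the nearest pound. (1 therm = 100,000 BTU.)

Heat delivered = 39,000 BTU/h × 10.5 h = 409,500 BTU
Gas input = 409,500 / 0.845 = 484,615 BTU
= 484,615 / 100,000 = 4.846 therm
Cost = 4.846 × £1.55/therm = £7.51 ≈ £8

£8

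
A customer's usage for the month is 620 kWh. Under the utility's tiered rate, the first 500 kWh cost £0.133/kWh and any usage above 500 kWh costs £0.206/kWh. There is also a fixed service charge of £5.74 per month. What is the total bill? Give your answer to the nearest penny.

£96.96

First 500 kWh × £0.133 = £66.50
Remaining 120 kWh × £0.206 = £24.72
Energy charge = £91.22; + service £5.74 = £96.96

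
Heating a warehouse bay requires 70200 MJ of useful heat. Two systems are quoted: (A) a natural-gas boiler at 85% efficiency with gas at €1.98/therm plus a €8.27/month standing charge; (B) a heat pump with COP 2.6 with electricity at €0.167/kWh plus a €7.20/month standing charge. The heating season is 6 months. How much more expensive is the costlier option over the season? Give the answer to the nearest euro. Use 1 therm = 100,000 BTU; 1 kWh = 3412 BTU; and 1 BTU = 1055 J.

€304

Heat load = 70200 MJ = 70,200,000,000 J / 1055 = 66,540,284 BTU
Gas: input = 66,540,284 / 0.85 = 78,282,687 BTU = 782.8 therm → 782.8 × €1.98 = €1,550.00; + 6 × €8.27 standing = €1,599.62
Heat pump: 66,540,284 BTU / 3412 = 19,500 kWh heat; / 2.6 = 7,501 kWh in → × €0.167 = €1,252.62; + 6 × €7.20 standing = €1,295.82
Difference = |€1,599.62 − €1,295.82| = €303.80 ≈ €304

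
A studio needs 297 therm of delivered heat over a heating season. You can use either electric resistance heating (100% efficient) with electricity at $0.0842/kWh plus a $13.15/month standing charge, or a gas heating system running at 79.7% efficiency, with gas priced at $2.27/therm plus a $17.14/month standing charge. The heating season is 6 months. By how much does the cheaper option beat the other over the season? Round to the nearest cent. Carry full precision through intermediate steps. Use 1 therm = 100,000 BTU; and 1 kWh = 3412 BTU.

$136.92

Heat load = 297 therm × 100,000 = 29,700,000 BTU
Gas: input = 29,700,000 / 0.797 = 37,264,743 BTU = 372.6 therm → 372.6 × $2.27 = $845.91; + 6 × $17.14 standing = $948.75
Electric: 29,700,000 BTU / 3412 = 8,705 kWh → × $0.0842 = $732.92; + 6 × $13.15 standing = $811.82
Difference = |$948.75 − $811.82| = $136.92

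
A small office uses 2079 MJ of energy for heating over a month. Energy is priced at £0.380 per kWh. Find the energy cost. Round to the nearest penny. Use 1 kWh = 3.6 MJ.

2079 MJ × (0.27778 kWh/MJ) = 577.5 kWh
Cost = 577.5 kWh × £0.380/kWh = £219.45

£219.45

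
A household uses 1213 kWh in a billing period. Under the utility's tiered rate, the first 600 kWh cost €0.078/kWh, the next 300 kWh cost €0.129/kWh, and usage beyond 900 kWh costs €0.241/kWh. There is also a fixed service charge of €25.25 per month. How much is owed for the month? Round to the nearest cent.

€186.18

First 600 kWh × €0.078 = €46.80
Next 300 kWh × €0.129 = €38.70
Remaining 313 kWh × €0.241 = €75.43
Energy charge = €160.93; + service €25.25 = €186.18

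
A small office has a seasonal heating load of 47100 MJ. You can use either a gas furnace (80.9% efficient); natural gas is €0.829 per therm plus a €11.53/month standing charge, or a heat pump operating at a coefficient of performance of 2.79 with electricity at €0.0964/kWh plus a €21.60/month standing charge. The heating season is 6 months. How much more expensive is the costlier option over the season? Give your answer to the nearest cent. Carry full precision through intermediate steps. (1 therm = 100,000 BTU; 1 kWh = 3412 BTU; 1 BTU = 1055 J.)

Heat load = 47100 MJ = 47,100,000,000 J / 1055 = 44,644,550 BTU
Gas: input = 44,644,550 / 0.809 = 55,184,858 BTU = 551.8 therm → 551.8 × €0.829 = €457.48; + 6 × €11.53 standing = €526.66
Heat pump: 44,644,550 BTU / 3412 = 13,080 kWh heat; / 2.79 = 4,690 kWh in → × €0.0964 = €452.10; + 6 × €21.60 standing = €581.70
Difference = |€526.66 − €581.70| = €55.04

€55.04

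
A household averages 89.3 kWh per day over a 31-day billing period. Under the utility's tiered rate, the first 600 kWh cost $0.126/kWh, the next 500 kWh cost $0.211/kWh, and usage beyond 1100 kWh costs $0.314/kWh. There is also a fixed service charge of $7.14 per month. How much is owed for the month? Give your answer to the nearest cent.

$712.09

Usage = 89.3 kWh/day × 31 days = 2768.3 kWh
First 600 kWh × $0.126 = $75.60
Next 500 kWh × $0.211 = $105.50
Remaining 1668.3 kWh × $0.314 = $523.85
Energy charge = $704.95; + service $7.14 = $712.09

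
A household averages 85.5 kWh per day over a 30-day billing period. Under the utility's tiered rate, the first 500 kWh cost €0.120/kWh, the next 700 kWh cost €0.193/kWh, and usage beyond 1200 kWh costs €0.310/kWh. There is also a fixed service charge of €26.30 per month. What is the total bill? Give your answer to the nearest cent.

€644.55

Usage = 85.5 kWh/day × 30 days = 2565 kWh
First 500 kWh × €0.120 = €60.00
Next 700 kWh × €0.193 = €135.10
Remaining 1365 kWh × €0.310 = €423.15
Energy charge = €618.25; + service €26.30 = €644.55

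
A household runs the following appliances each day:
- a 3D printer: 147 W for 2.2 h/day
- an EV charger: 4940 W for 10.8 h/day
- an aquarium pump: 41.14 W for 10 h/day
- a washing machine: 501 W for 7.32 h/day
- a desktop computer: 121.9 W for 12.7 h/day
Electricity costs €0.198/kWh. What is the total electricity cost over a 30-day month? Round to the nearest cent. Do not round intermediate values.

€352.26

3D printer: 147 W × 2.2 h × 30 d = 9,702 Wh = 9.702 kWh
EV charger: 4940 W × 10.8 h × 30 d = 1,600,560 Wh = 1,601 kWh
aquarium pump: 41.14 W × 10 h × 30 d = 12,342 Wh = 12.34 kWh
washing machine: 501 W × 7.32 h × 30 d = 110,020 Wh = 110 kWh
desktop computer: 121.9 W × 12.7 h × 30 d = 46,444 Wh = 46.44 kWh
Total energy = 9.702 + 1,601 + 12.34 + 110 + 46.44 = 1,779 kWh
Cost = 1,779 kWh × €0.198 = €352.26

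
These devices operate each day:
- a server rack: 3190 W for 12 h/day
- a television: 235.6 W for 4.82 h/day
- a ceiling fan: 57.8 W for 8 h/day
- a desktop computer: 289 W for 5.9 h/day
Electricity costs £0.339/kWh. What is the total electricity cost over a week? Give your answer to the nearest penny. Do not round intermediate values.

server rack: 3190 W × 12 h × 7 d = 267,960 Wh = 268 kWh
television: 235.6 W × 4.82 h × 7 d = 7,949 Wh = 7.949 kWh
ceiling fan: 57.8 W × 8 h × 7 d = 3,237 Wh = 3.237 kWh
desktop computer: 289 W × 5.9 h × 7 d = 11,936 Wh = 11.94 kWh
Total energy = 268 + 7.949 + 3.237 + 11.94 = 291.1 kWh
Cost = 291.1 kWh × £0.339 = £98.68

£98.68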